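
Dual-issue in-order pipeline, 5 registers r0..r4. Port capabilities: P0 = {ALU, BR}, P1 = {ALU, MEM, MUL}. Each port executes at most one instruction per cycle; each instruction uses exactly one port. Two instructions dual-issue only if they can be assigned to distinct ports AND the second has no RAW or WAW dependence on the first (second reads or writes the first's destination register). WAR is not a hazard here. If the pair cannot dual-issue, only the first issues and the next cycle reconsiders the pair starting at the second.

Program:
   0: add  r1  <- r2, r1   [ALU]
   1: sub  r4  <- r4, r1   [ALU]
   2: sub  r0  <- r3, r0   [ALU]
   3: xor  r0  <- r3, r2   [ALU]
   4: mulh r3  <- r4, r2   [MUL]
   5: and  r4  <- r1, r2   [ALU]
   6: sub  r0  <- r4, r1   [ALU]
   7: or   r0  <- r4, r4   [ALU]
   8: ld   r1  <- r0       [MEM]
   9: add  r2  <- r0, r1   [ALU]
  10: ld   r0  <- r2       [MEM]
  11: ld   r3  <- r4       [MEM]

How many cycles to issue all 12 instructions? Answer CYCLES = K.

#0 head=0: add.ALU i0 RAW r1
#1 head=1: sub.ALU sub.ALU i1/i2 pair
#2 head=3: xor.ALU mulh.MUL i3/i4 pair
#3 head=5: and.ALU i5 RAW r4
#4 head=6: sub.ALU i6 WAW r0
#5 head=7: or.ALU i7 RAW r0
#6 head=8: ld.MEM i8 RAW r1
#7 head=9: add.ALU i9 RAW r2
#8 head=10: ld.MEM i10 no-port MEM/MEM
#9 head=11: ld.MEM i11 tail

CYCLES = 10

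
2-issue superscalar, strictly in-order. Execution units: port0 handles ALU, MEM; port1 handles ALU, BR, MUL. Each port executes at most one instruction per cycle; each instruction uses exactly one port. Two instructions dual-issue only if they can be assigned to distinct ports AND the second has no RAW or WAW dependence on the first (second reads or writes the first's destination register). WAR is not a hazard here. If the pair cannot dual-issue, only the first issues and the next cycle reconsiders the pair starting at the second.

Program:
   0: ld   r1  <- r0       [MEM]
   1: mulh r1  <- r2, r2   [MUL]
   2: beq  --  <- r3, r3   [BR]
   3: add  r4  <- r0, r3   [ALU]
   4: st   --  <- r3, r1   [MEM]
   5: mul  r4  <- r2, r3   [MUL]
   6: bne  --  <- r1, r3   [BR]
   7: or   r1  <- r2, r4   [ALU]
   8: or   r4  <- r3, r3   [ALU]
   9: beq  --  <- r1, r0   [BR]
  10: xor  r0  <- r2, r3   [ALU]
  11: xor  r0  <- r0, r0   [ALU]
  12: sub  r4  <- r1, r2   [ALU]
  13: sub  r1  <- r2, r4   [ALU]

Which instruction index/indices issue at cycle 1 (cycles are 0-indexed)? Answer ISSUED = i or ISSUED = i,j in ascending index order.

  cy0 -> i0 (ld.MEM) WAW r1
  cy1 -> i1 (mulh.MUL) no-port MUL/BR
  cy2 -> i2/i3 (beq.BR/add.ALU) pair
  cy3 -> i4/i5 (st.MEM/mul.MUL) pair
  cy4 -> i6/i7 (bne.BR/or.ALU) pair
  cy5 -> i8/i9 (or.ALU/beq.BR) pair
  cy6 -> i10 (xor.ALU) RAW+WAW r0
  cy7 -> i11/i12 (xor.ALU/sub.ALU) pair
  cy8 -> i13 (sub.ALU) tail

ISSUED = 1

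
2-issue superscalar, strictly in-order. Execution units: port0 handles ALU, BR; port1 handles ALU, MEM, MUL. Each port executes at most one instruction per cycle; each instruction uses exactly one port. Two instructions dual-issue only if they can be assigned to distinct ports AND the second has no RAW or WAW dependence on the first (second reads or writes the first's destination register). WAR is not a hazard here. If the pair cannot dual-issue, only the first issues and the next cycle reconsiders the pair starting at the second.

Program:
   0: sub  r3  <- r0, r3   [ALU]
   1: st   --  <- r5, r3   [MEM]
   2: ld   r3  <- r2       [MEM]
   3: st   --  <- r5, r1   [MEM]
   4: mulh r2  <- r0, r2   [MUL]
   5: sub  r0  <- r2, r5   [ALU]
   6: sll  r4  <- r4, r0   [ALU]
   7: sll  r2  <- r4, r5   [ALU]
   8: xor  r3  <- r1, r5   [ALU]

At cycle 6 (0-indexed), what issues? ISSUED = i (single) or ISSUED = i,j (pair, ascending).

ISSUED = 6

t=0 i0:sub.ALU ; RAW r3
t=1 i1:st.MEM ; no-port MEM/MEM
t=2 i2:ld.MEM ; no-port MEM/MEM
t=3 i3:st.MEM ; no-port MEM/MUL
t=4 i4:mulh.MUL ; RAW r2
t=5 i5:sub.ALU ; RAW r0
t=6 i6:sll.ALU ; RAW r4
t=7 i7+i8:sll.ALU/xor.ALU ; dual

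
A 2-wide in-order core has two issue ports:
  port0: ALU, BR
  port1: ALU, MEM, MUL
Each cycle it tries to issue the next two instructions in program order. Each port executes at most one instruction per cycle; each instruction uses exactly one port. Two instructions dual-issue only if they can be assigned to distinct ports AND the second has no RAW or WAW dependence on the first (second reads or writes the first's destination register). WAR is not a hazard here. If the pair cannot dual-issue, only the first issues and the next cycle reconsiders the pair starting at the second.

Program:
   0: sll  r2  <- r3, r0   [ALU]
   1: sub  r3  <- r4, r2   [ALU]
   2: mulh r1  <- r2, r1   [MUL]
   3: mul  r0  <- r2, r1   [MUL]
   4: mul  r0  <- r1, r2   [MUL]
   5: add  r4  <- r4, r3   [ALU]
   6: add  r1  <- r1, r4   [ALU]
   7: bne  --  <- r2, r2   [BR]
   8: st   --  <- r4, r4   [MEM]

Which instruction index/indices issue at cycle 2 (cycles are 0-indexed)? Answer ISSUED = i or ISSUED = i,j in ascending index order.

0. sll @i0  | RAW r2
1. sub mulh @i1/i2  | pair
2. mul @i3  | no-port MUL/MUL
3. mul add @i4/i5  | pair
4. add bne @i6/i7  | pair
5. st @i8  | tail

ISSUED = 3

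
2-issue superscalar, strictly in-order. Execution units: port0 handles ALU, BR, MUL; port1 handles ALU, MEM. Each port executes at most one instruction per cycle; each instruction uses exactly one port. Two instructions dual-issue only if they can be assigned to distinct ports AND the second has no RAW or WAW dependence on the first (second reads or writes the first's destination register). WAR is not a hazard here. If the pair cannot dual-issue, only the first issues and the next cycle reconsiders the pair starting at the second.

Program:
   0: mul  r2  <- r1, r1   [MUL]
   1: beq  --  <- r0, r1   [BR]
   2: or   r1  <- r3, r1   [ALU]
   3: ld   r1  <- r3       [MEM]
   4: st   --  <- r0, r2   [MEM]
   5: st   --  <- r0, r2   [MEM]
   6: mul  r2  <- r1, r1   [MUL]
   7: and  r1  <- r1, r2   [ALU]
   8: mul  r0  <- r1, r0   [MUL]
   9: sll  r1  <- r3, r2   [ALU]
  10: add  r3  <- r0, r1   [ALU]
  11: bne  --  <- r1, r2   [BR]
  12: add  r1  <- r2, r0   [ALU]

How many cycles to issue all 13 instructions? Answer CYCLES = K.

CYCLES = 9

c0: i0 mul.MUL  no-port MUL/BR
c1: i1+i2 beq.BR;or.ALU  dual
c2: i3 ld.MEM  no-port MEM/MEM
c3: i4 st.MEM  no-port MEM/MEM
c4: i5+i6 st.MEM;mul.MUL  dual
c5: i7 and.ALU  RAW r1
c6: i8+i9 mul.MUL;sll.ALU  dual
c7: i10+i11 add.ALU;bne.BR  dual
c8: i12 add.ALU  tail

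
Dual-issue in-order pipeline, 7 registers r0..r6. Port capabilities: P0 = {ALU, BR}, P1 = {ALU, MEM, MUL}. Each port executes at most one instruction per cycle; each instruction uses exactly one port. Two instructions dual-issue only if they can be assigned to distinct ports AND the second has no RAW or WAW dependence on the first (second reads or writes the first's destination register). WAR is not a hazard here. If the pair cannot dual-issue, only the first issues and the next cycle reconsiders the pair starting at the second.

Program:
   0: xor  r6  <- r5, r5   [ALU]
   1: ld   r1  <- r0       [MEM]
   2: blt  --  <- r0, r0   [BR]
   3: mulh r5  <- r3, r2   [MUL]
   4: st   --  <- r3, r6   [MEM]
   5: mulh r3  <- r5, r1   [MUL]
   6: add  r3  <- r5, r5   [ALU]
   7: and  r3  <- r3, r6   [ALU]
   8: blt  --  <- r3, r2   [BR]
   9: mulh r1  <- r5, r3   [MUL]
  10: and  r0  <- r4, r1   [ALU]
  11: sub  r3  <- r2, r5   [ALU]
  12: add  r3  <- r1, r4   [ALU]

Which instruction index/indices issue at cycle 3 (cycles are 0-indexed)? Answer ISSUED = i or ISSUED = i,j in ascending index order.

ISSUED = 5

  cy0 -> i0/i1 (xor.ALU ld.MEM) dual
  cy1 -> i2/i3 (blt.BR mulh.MUL) dual
  cy2 -> i4 (st.MEM) no-port MEM/MUL
  cy3 -> i5 (mulh.MUL) WAW r3
  cy4 -> i6 (add.ALU) RAW+WAW r3
  cy5 -> i7 (and.ALU) RAW r3
  cy6 -> i8/i9 (blt.BR mulh.MUL) dual
  cy7 -> i10/i11 (and.ALU sub.ALU) dual
  cy8 -> i12 (add.ALU) tail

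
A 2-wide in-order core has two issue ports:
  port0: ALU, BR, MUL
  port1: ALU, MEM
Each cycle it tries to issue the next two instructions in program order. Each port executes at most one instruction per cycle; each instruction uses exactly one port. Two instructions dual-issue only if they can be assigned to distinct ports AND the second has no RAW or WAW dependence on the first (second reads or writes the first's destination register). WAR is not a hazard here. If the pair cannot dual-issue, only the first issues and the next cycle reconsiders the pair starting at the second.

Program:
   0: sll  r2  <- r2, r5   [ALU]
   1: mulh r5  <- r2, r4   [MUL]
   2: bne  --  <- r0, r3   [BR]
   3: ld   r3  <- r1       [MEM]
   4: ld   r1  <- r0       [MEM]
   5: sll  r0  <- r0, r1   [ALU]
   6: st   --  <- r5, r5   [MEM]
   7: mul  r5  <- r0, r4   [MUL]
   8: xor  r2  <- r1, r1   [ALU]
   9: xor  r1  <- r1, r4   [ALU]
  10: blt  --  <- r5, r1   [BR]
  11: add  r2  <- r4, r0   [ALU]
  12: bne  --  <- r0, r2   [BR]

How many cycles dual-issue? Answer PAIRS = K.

PAIRS = 4

t=0 i0:sll ; RAW r2
t=1 i1:mulh ; no-port MUL/BR
t=2 i2&i3:bne ld ; pair
t=3 i4:ld ; RAW r1
t=4 i5&i6:sll st ; pair
t=5 i7&i8:mul xor ; pair
t=6 i9:xor ; RAW r1
t=7 i10&i11:blt add ; pair
t=8 i12:bne ; tail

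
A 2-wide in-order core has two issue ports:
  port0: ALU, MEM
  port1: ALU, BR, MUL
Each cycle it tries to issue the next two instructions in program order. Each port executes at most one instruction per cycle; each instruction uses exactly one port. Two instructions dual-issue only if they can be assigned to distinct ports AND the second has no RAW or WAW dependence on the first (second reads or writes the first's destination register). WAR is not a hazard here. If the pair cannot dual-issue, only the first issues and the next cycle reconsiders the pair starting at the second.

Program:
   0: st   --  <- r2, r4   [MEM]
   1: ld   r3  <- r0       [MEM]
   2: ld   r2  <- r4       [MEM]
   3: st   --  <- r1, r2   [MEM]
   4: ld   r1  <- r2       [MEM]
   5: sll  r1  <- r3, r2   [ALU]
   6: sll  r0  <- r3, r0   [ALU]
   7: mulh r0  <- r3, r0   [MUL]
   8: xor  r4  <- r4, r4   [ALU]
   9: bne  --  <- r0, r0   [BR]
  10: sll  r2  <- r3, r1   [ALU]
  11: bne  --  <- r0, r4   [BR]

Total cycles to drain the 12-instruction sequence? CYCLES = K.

CYCLES = 9

t=0 i0:st.MEM ; no-port MEM/MEM
t=1 i1:ld.MEM ; no-port MEM/MEM
t=2 i2:ld.MEM ; no-port MEM/MEM
t=3 i3:st.MEM ; no-port MEM/MEM
t=4 i4:ld.MEM ; WAW r1
t=5 i5+i6:sll.ALU sll.ALU ; 2-wide
t=6 i7+i8:mulh.MUL xor.ALU ; 2-wide
t=7 i9+i10:bne.BR sll.ALU ; 2-wide
t=8 i11:bne.BR ; tail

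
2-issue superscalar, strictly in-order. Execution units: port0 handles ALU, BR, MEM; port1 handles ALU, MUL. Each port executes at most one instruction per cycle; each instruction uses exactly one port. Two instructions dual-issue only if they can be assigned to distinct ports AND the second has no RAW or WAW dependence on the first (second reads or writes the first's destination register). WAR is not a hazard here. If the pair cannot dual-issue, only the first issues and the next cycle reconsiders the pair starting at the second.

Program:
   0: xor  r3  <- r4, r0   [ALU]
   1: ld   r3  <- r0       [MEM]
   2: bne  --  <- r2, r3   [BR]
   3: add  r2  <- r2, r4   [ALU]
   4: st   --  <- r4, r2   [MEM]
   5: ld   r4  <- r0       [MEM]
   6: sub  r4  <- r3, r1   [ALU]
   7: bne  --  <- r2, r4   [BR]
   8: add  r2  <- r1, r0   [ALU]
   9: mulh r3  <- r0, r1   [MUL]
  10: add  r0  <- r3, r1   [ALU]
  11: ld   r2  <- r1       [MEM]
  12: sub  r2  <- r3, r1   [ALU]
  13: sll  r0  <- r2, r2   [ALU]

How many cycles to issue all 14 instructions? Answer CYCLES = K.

CYCLES = 11

c0: i0 xor.ALU  WAW r3
c1: i1 ld.MEM  no-port MEM/BR
c2: i2/i3 bne.BR add.ALU  pair
c3: i4 st.MEM  no-port MEM/MEM
c4: i5 ld.MEM  WAW r4
c5: i6 sub.ALU  RAW r4
c6: i7/i8 bne.BR add.ALU  pair
c7: i9 mulh.MUL  RAW r3
c8: i10/i11 add.ALU ld.MEM  pair
c9: i12 sub.ALU  RAW r2
c10: i13 sll.ALU  tail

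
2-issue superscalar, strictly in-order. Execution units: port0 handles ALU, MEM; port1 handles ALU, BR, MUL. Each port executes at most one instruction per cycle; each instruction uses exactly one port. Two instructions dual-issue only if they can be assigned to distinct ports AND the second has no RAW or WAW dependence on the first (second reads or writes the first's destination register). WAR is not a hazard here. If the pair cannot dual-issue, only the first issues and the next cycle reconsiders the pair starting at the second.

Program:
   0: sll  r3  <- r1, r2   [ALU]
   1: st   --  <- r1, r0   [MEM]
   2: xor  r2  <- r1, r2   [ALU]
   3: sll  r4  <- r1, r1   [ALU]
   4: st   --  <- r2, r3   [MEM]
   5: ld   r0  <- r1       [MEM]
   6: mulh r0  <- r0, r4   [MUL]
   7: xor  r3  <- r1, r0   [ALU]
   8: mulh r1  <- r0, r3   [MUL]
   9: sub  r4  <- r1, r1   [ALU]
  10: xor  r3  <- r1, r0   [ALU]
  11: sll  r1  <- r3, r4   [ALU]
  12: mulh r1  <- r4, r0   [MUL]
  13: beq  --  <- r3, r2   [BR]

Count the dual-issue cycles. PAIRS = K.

PAIRS = 3

t=0 i0/i1:sll+st ; dual
t=1 i2/i3:xor+sll ; dual
t=2 i4:st ; no-port MEM/MEM
t=3 i5:ld ; RAW+WAW r0
t=4 i6:mulh ; RAW r0
t=5 i7:xor ; RAW r3
t=6 i8:mulh ; RAW r1
t=7 i9/i10:sub+xor ; dual
t=8 i11:sll ; WAW r1
t=9 i12:mulh ; no-port MUL/BR
t=10 i13:beq ; tail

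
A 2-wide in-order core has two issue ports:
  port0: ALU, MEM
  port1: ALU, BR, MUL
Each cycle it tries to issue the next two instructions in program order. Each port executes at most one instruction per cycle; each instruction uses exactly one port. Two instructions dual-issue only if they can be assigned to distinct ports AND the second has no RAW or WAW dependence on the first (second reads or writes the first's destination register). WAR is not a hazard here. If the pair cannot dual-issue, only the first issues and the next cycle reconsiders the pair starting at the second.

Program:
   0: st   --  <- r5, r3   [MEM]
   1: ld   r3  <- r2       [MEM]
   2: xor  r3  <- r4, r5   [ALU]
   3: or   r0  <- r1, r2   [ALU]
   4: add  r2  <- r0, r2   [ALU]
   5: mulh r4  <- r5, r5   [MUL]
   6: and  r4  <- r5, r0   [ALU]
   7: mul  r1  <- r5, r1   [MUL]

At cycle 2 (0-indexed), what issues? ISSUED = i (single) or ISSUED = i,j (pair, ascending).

ISSUED = 2,3

t=0 i0:st.MEM ; no-port MEM/MEM
t=1 i1:ld.MEM ; WAW r3
t=2 i2&i3:xor.ALU;or.ALU ; 2-wide
t=3 i4&i5:add.ALU;mulh.MUL ; 2-wide
t=4 i6&i7:and.ALU;mul.MUL ; 2-wide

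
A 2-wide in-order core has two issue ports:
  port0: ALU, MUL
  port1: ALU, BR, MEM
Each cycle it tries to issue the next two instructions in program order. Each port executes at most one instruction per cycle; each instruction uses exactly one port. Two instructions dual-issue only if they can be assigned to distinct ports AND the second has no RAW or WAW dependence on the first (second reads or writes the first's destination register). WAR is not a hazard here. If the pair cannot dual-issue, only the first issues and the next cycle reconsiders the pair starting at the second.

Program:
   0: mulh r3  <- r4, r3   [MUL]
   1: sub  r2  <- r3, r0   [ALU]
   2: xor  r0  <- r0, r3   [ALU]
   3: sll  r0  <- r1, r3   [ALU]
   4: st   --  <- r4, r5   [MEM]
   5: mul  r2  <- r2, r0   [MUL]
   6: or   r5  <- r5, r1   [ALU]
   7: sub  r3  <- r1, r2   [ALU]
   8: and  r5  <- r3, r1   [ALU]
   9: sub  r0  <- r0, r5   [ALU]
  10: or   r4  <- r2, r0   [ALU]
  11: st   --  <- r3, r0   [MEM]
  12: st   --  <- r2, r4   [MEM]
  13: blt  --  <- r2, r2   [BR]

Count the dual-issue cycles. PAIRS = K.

PAIRS = 4

[0] i0  mulh  -- RAW r3
[1] i1/i2  sub+xor  -- dual
[2] i3/i4  sll+st  -- dual
[3] i5/i6  mul+or  -- dual
[4] i7  sub  -- RAW r3
[5] i8  and  -- RAW r5
[6] i9  sub  -- RAW r0
[7] i10/i11  or+st  -- dual
[8] i12  st  -- no-port MEM/BR
[9] i13  blt  -- tail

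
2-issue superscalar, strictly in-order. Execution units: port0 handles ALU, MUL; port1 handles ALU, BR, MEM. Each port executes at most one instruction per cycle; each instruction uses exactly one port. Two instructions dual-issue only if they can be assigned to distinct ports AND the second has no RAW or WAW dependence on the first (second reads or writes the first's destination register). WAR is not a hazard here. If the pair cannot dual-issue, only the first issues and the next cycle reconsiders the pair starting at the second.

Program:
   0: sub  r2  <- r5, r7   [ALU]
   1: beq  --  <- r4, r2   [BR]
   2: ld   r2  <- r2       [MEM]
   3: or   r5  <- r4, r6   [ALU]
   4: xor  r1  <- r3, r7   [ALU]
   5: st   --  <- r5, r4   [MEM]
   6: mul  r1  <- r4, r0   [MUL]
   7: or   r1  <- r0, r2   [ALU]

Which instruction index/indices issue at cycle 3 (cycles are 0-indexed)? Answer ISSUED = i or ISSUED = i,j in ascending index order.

t=0 i0:sub ; RAW r2
t=1 i1:beq ; no-port BR/MEM
t=2 i2/i3:ld or ; dual
t=3 i4/i5:xor st ; dual
t=4 i6:mul ; WAW r1
t=5 i7:or ; tail

ISSUED = 4,5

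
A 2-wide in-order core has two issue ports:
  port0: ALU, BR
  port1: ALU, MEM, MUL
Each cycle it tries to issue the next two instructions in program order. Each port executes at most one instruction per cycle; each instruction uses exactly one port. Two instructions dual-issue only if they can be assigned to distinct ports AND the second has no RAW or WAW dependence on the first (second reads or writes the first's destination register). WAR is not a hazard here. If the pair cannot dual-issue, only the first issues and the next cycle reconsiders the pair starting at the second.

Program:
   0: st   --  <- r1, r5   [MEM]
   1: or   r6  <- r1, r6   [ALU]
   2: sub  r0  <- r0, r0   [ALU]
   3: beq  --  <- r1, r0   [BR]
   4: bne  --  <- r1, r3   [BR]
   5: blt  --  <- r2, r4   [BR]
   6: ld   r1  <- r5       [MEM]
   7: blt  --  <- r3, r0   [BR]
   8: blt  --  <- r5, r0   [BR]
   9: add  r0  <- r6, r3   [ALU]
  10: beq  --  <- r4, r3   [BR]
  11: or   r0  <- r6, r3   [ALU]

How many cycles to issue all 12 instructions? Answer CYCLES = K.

CYCLES = 8

#0 head=0: st.MEM or.ALU i0&i1 2-wide
#1 head=2: sub.ALU i2 RAW r0
#2 head=3: beq.BR i3 no-port BR/BR
#3 head=4: bne.BR i4 no-port BR/BR
#4 head=5: blt.BR ld.MEM i5&i6 2-wide
#5 head=7: blt.BR i7 no-port BR/BR
#6 head=8: blt.BR add.ALU i8&i9 2-wide
#7 head=10: beq.BR or.ALU i10&i11 2-wide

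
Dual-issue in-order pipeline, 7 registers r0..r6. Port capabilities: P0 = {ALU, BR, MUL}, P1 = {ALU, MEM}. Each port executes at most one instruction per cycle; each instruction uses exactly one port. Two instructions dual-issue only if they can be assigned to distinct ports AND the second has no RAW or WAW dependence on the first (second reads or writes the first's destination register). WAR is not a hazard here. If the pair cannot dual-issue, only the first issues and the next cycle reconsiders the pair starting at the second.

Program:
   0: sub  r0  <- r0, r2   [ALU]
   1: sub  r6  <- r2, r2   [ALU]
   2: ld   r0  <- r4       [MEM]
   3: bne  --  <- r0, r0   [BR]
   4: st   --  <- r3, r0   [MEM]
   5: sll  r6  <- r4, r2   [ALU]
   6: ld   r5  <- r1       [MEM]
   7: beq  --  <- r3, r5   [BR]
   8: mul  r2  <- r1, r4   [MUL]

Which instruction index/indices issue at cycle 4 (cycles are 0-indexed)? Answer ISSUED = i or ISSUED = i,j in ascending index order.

ISSUED = 7

#0 head=0: sub;sub i0,i1 dual
#1 head=2: ld i2 RAW r0
#2 head=3: bne;st i3,i4 dual
#3 head=5: sll;ld i5,i6 dual
#4 head=7: beq i7 no-port BR/MUL
#5 head=8: mul i8 tail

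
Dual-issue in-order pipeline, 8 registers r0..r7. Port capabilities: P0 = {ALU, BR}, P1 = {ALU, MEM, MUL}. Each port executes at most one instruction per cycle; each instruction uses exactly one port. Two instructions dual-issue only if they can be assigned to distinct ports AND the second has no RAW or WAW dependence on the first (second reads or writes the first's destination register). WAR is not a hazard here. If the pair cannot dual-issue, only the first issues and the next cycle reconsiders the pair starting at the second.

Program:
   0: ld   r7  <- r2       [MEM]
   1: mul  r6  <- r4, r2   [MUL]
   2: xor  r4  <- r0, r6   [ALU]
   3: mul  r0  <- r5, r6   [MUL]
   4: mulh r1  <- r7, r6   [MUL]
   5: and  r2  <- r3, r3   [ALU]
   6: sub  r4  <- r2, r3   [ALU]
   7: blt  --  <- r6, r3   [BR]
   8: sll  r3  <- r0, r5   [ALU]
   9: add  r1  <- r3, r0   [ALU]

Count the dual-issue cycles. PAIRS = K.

PAIRS = 3

  cy0 -> i0 (ld.MEM) no-port MEM/MUL
  cy1 -> i1 (mul.MUL) RAW r6
  cy2 -> i2+i3 (xor.ALU mul.MUL) pair
  cy3 -> i4+i5 (mulh.MUL and.ALU) pair
  cy4 -> i6+i7 (sub.ALU blt.BR) pair
  cy5 -> i8 (sll.ALU) RAW r3
  cy6 -> i9 (add.ALU) tail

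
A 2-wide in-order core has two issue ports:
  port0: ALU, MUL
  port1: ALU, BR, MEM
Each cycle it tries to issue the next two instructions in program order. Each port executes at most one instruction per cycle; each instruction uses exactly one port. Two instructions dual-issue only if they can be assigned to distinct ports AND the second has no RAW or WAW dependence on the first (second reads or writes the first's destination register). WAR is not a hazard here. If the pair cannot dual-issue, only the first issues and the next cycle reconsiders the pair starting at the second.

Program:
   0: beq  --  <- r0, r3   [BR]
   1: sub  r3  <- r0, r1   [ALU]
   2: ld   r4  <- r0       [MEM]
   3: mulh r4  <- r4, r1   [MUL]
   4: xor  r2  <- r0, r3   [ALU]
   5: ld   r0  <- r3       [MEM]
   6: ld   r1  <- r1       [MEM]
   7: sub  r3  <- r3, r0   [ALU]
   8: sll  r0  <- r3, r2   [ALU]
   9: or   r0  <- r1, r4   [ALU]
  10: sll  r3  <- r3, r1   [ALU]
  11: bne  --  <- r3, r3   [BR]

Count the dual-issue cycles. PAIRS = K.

[0] i0/i1  beq.BR/sub.ALU  -- pair
[1] i2  ld.MEM  -- RAW+WAW r4
[2] i3/i4  mulh.MUL/xor.ALU  -- pair
[3] i5  ld.MEM  -- no-port MEM/MEM
[4] i6/i7  ld.MEM/sub.ALU  -- pair
[5] i8  sll.ALU  -- WAW r0
[6] i9/i10  or.ALU/sll.ALU  -- pair
[7] i11  bne.BR  -- tail

PAIRS = 4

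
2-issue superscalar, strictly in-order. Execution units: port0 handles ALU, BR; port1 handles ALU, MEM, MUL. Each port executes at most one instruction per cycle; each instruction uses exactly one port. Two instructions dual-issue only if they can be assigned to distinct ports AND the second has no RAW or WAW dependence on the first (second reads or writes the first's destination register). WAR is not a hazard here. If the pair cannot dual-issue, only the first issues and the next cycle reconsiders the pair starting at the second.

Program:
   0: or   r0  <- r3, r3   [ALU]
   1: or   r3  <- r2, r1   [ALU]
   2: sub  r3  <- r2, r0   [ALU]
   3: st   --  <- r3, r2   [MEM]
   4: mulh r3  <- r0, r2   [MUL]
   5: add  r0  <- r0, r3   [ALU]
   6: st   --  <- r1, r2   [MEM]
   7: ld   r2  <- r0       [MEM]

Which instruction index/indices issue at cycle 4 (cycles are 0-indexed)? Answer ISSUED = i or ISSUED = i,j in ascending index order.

ISSUED = 5,6

0. or/or @i0&i1  | 2-wide
1. sub @i2  | RAW r3
2. st @i3  | no-port MEM/MUL
3. mulh @i4  | RAW r3
4. add/st @i5&i6  | 2-wide
5. ld @i7  | tail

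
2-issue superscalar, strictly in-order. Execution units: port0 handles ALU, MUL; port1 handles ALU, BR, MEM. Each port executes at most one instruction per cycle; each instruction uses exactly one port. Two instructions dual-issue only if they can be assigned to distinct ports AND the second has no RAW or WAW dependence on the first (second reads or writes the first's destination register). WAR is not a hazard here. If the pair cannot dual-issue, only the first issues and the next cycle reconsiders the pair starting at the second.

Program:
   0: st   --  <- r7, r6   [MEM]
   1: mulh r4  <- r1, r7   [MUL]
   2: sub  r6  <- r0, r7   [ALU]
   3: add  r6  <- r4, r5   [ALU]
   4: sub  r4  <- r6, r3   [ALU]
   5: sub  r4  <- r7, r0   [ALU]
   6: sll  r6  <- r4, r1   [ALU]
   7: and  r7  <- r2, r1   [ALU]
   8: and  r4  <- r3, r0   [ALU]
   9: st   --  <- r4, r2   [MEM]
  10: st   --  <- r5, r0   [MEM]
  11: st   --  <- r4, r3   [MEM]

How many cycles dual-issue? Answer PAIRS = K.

PAIRS = 2

0. st+mulh @i0,i1  | dual
1. sub @i2  | WAW r6
2. add @i3  | RAW r6
3. sub @i4  | WAW r4
4. sub @i5  | RAW r4
5. sll+and @i6,i7  | dual
6. and @i8  | RAW r4
7. st @i9  | no-port MEM/MEM
8. st @i10  | no-port MEM/MEM
9. st @i11  | tail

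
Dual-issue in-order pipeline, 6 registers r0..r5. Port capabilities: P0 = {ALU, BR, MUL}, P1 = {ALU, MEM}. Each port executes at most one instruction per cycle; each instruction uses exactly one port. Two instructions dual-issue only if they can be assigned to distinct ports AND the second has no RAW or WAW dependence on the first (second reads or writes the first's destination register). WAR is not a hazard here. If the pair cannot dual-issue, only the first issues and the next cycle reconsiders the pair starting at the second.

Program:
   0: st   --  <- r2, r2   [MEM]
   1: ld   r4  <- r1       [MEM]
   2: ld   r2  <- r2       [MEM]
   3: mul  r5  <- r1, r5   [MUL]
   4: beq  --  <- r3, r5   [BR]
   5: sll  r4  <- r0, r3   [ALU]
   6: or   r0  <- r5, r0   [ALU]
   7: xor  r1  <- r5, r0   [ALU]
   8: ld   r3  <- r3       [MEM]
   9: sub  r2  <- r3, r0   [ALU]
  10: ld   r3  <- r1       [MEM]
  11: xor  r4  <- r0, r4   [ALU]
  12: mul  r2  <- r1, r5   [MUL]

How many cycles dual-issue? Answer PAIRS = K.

PAIRS = 5

t=0 i0:st.MEM ; no-port MEM/MEM
t=1 i1:ld.MEM ; no-port MEM/MEM
t=2 i2,i3:ld.MEM mul.MUL ; pair
t=3 i4,i5:beq.BR sll.ALU ; pair
t=4 i6:or.ALU ; RAW r0
t=5 i7,i8:xor.ALU ld.MEM ; pair
t=6 i9,i10:sub.ALU ld.MEM ; pair
t=7 i11,i12:xor.ALU mul.MUL ; pair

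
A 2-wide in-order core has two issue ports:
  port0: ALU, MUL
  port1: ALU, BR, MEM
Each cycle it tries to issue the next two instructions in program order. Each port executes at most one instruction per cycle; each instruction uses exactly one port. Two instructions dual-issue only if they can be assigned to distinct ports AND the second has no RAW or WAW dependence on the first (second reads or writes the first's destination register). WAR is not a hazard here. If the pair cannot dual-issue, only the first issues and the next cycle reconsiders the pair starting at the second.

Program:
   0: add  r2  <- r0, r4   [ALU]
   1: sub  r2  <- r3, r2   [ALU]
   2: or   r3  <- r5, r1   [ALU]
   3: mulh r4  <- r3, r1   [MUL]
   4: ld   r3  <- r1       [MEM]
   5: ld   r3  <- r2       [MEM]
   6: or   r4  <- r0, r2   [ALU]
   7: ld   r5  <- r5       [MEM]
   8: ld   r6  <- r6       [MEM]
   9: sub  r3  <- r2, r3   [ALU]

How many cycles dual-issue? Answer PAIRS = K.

t=0 i0:add ; RAW+WAW r2
t=1 i1+i2:sub/or ; pair
t=2 i3+i4:mulh/ld ; pair
t=3 i5+i6:ld/or ; pair
t=4 i7:ld ; no-port MEM/MEM
t=5 i8+i9:ld/sub ; pair

PAIRS = 4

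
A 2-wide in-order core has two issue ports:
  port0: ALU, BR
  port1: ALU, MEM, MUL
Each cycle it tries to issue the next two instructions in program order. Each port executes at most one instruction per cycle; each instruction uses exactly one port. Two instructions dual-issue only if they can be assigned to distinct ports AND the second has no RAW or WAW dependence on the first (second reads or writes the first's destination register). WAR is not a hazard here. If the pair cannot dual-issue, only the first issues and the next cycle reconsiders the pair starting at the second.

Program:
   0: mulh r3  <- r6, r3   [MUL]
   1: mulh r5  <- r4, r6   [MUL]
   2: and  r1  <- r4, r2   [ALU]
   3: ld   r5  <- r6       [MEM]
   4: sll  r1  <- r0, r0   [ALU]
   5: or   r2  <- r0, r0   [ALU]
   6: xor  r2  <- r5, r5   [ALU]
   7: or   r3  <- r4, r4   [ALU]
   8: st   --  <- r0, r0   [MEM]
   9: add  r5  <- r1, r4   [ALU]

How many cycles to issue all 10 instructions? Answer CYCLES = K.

0. mulh @i0  | no-port MUL/MUL
1. mulh/and @i1,i2  | 2-wide
2. ld/sll @i3,i4  | 2-wide
3. or @i5  | WAW r2
4. xor/or @i6,i7  | 2-wide
5. st/add @i8,i9  | 2-wide

CYCLES = 6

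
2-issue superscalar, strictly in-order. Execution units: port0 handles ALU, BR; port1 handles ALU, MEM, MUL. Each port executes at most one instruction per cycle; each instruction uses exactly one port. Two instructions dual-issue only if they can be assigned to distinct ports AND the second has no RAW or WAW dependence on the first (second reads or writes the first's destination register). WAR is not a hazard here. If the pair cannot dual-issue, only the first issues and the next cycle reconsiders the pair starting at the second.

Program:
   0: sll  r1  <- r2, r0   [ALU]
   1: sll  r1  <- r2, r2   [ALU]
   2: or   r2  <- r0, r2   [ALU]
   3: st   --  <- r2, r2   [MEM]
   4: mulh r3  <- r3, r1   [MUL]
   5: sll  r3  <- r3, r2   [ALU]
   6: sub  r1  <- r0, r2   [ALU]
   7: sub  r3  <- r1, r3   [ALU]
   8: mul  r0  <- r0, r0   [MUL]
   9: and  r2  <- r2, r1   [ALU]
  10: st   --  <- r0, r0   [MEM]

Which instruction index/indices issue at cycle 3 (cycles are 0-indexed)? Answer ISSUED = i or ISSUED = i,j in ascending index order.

c0: i0 sll.ALU  WAW r1
c1: i1&i2 sll.ALU;or.ALU  dual
c2: i3 st.MEM  no-port MEM/MUL
c3: i4 mulh.MUL  RAW+WAW r3
c4: i5&i6 sll.ALU;sub.ALU  dual
c5: i7&i8 sub.ALU;mul.MUL  dual
c6: i9&i10 and.ALU;st.MEM  dual

ISSUED = 4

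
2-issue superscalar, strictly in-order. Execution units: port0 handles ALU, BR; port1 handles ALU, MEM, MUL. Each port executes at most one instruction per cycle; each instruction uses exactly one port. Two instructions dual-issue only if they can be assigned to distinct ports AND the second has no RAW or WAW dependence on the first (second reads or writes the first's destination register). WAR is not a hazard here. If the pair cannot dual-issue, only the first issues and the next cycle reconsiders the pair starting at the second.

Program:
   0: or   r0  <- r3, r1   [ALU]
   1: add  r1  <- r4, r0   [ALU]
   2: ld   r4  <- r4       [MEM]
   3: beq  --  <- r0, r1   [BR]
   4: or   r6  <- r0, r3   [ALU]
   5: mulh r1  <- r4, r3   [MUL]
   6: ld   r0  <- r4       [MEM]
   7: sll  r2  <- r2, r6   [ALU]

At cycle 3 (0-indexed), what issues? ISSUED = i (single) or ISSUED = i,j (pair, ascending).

#0 head=0: or i0 RAW r0
#1 head=1: add;ld i1/i2 dual
#2 head=3: beq;or i3/i4 dual
#3 head=5: mulh i5 no-port MUL/MEM
#4 head=6: ld;sll i6/i7 dual

ISSUED = 5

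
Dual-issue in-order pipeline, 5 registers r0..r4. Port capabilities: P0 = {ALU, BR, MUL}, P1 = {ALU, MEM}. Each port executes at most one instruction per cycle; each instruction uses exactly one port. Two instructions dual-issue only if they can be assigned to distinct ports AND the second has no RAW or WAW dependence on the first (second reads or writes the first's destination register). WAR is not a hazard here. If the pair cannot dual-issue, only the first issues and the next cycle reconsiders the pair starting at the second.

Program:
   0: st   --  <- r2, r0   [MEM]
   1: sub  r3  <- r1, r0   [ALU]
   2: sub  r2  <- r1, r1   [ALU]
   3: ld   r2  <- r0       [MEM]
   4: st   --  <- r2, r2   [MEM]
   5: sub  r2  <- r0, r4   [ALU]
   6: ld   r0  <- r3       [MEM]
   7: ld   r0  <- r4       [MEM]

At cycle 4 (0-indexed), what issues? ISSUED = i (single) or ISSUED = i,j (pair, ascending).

c0: i0&i1 st.MEM sub.ALU  2-wide
c1: i2 sub.ALU  WAW r2
c2: i3 ld.MEM  no-port MEM/MEM
c3: i4&i5 st.MEM sub.ALU  2-wide
c4: i6 ld.MEM  no-port MEM/MEM
c5: i7 ld.MEM  tail

ISSUED = 6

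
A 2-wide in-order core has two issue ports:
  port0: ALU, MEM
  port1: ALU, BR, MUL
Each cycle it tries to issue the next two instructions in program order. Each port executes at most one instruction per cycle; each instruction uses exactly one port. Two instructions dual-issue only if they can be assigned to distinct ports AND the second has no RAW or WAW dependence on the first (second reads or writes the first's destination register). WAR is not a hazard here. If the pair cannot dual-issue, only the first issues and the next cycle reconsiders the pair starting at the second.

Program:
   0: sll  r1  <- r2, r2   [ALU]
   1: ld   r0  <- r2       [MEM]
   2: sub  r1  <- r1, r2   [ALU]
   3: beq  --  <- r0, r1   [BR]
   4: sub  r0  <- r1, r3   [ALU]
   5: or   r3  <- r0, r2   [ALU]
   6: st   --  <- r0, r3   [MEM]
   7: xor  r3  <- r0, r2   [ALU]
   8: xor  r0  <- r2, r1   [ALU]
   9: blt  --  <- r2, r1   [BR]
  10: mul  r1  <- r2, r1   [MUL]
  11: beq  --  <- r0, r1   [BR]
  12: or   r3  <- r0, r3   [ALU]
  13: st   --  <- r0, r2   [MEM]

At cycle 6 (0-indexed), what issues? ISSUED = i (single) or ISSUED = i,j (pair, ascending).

  cy0 -> i0+i1 (sll.ALU ld.MEM) 2-wide
  cy1 -> i2 (sub.ALU) RAW r1
  cy2 -> i3+i4 (beq.BR sub.ALU) 2-wide
  cy3 -> i5 (or.ALU) RAW r3
  cy4 -> i6+i7 (st.MEM xor.ALU) 2-wide
  cy5 -> i8+i9 (xor.ALU blt.BR) 2-wide
  cy6 -> i10 (mul.MUL) no-port MUL/BR
  cy7 -> i11+i12 (beq.BR or.ALU) 2-wide
  cy8 -> i13 (st.MEM) tail

ISSUED = 10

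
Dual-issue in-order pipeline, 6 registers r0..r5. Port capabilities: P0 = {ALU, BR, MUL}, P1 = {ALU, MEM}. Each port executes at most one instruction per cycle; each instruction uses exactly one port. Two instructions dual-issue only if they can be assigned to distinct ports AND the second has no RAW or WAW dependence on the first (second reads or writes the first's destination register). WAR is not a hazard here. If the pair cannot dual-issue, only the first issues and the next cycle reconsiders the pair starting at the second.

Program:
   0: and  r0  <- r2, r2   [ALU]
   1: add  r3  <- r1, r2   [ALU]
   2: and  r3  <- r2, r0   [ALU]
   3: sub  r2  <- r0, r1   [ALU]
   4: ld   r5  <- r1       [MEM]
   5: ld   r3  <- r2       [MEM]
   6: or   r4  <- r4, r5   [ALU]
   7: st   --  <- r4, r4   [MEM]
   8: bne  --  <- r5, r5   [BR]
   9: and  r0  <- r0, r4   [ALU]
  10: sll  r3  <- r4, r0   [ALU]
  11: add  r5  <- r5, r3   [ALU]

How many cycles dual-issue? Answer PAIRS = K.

  cy0 -> i0/i1 (and+add) pair
  cy1 -> i2/i3 (and+sub) pair
  cy2 -> i4 (ld) no-port MEM/MEM
  cy3 -> i5/i6 (ld+or) pair
  cy4 -> i7/i8 (st+bne) pair
  cy5 -> i9 (and) RAW r0
  cy6 -> i10 (sll) RAW r3
  cy7 -> i11 (add) tail

PAIRS = 4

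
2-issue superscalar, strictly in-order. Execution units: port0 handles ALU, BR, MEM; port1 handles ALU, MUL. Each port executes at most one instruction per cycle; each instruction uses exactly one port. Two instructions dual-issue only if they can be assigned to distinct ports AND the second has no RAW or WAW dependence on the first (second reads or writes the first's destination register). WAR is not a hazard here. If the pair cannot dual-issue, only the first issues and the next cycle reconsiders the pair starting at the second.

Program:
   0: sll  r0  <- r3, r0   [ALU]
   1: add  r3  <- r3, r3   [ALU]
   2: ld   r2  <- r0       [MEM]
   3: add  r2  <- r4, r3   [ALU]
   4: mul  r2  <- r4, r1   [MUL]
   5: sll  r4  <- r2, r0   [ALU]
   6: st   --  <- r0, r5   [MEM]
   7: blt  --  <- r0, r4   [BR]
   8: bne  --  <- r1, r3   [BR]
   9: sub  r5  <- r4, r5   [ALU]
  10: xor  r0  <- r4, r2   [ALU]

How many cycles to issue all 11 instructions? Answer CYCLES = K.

#0 head=0: sll+add i0&i1 dual
#1 head=2: ld i2 WAW r2
#2 head=3: add i3 WAW r2
#3 head=4: mul i4 RAW r2
#4 head=5: sll+st i5&i6 dual
#5 head=7: blt i7 no-port BR/BR
#6 head=8: bne+sub i8&i9 dual
#7 head=10: xor i10 tail

CYCLES = 8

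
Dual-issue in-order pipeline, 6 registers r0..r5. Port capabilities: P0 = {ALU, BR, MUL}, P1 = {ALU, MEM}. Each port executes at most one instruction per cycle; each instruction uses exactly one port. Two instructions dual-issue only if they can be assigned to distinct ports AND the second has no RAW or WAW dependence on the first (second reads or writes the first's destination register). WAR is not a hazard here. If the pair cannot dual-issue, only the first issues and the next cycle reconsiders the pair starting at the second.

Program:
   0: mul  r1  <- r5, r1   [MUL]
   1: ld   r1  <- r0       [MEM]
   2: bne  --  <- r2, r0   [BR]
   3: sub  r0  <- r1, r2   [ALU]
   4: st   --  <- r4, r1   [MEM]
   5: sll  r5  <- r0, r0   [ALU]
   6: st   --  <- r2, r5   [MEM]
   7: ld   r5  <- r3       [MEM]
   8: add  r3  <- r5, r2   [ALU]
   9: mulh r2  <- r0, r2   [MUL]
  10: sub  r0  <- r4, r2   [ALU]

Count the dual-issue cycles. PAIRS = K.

PAIRS = 3

0. mul.MUL @i0  | WAW r1
1. ld.MEM;bne.BR @i1/i2  | 2-wide
2. sub.ALU;st.MEM @i3/i4  | 2-wide
3. sll.ALU @i5  | RAW r5
4. st.MEM @i6  | no-port MEM/MEM
5. ld.MEM @i7  | RAW r5
6. add.ALU;mulh.MUL @i8/i9  | 2-wide
7. sub.ALU @i10  | tail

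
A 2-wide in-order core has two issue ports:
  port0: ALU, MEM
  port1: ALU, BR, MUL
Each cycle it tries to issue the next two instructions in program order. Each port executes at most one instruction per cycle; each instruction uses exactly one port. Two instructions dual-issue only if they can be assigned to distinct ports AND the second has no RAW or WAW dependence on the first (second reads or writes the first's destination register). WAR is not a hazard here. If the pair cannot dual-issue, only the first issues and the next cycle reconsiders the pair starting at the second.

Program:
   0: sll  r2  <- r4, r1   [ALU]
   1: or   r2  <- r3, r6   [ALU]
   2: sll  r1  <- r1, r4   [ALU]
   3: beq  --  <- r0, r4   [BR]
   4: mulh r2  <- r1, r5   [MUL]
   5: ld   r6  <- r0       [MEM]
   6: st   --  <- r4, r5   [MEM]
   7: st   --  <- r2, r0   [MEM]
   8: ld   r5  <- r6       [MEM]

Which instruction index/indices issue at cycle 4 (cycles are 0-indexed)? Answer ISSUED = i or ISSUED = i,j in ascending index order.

ISSUED = 6

[0] i0  sll.ALU  -- WAW r2
[1] i1,i2  or.ALU sll.ALU  -- pair
[2] i3  beq.BR  -- no-port BR/MUL
[3] i4,i5  mulh.MUL ld.MEM  -- pair
[4] i6  st.MEM  -- no-port MEM/MEM
[5] i7  st.MEM  -- no-port MEM/MEM
[6] i8  ld.MEM  -- tail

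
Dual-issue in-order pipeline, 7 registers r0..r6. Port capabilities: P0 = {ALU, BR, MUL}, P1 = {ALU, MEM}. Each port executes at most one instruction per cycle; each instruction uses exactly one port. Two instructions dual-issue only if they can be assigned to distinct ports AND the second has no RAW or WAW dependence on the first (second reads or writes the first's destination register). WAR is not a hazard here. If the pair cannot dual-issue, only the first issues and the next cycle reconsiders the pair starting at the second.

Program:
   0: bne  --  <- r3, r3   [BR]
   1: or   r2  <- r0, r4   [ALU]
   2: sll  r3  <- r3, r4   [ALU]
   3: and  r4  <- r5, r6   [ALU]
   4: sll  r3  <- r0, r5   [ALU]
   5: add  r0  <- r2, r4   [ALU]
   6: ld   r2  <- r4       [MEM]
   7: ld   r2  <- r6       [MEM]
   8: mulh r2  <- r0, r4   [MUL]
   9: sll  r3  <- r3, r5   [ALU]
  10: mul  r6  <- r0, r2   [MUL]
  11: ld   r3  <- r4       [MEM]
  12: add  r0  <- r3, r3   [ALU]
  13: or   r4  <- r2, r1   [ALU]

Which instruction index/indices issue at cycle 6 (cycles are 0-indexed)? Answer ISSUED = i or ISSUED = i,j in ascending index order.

  cy0 -> i0/i1 (bne.BR or.ALU) pair
  cy1 -> i2/i3 (sll.ALU and.ALU) pair
  cy2 -> i4/i5 (sll.ALU add.ALU) pair
  cy3 -> i6 (ld.MEM) no-port MEM/MEM
  cy4 -> i7 (ld.MEM) WAW r2
  cy5 -> i8/i9 (mulh.MUL sll.ALU) pair
  cy6 -> i10/i11 (mul.MUL ld.MEM) pair
  cy7 -> i12/i13 (add.ALU or.ALU) pair

ISSUED = 10,11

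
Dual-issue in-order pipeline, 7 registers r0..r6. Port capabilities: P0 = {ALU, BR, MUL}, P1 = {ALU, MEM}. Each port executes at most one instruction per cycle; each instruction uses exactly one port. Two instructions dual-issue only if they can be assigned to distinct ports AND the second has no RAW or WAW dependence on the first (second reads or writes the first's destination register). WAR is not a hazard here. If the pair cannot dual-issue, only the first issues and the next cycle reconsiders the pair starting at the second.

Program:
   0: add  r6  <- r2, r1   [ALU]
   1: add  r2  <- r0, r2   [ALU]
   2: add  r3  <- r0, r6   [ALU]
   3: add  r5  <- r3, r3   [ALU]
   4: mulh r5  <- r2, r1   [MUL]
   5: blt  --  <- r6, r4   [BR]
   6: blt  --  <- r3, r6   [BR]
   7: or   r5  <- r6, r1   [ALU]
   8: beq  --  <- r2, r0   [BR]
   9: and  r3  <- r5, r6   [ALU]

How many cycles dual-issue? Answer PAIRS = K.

t=0 i0&i1:add add ; 2-wide
t=1 i2:add ; RAW r3
t=2 i3:add ; WAW r5
t=3 i4:mulh ; no-port MUL/BR
t=4 i5:blt ; no-port BR/BR
t=5 i6&i7:blt or ; 2-wide
t=6 i8&i9:beq and ; 2-wide

PAIRS = 3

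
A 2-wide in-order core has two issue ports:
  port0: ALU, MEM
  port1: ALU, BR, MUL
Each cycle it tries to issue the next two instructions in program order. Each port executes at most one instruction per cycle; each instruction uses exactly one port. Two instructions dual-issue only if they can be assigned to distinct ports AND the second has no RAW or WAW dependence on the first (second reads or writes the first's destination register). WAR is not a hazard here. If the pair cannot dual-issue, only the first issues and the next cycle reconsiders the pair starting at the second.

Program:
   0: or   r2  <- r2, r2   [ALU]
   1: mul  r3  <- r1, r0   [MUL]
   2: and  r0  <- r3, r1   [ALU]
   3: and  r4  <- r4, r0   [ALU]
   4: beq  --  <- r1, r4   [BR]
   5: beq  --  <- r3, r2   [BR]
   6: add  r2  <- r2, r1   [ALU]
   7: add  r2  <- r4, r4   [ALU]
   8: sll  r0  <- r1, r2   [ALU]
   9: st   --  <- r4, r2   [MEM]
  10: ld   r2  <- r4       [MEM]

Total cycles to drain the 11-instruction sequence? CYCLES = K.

  cy0 -> i0&i1 (or.ALU;mul.MUL) dual
  cy1 -> i2 (and.ALU) RAW r0
  cy2 -> i3 (and.ALU) RAW r4
  cy3 -> i4 (beq.BR) no-port BR/BR
  cy4 -> i5&i6 (beq.BR;add.ALU) dual
  cy5 -> i7 (add.ALU) RAW r2
  cy6 -> i8&i9 (sll.ALU;st.MEM) dual
  cy7 -> i10 (ld.MEM) tail

CYCLES = 8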